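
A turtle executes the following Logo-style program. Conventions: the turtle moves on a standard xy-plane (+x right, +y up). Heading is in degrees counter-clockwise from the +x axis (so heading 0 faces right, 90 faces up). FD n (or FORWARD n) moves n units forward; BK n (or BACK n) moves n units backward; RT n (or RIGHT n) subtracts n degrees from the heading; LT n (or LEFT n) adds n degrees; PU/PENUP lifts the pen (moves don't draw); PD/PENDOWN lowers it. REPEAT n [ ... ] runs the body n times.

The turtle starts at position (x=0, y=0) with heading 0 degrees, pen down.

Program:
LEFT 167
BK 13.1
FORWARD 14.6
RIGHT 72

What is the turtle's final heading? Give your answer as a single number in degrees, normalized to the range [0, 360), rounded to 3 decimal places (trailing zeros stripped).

Answer: 95

Derivation:
Executing turtle program step by step:
Start: pos=(0,0), heading=0, pen down
LT 167: heading 0 -> 167
BK 13.1: (0,0) -> (12.764,-2.947) [heading=167, draw]
FD 14.6: (12.764,-2.947) -> (-1.462,0.337) [heading=167, draw]
RT 72: heading 167 -> 95
Final: pos=(-1.462,0.337), heading=95, 2 segment(s) drawn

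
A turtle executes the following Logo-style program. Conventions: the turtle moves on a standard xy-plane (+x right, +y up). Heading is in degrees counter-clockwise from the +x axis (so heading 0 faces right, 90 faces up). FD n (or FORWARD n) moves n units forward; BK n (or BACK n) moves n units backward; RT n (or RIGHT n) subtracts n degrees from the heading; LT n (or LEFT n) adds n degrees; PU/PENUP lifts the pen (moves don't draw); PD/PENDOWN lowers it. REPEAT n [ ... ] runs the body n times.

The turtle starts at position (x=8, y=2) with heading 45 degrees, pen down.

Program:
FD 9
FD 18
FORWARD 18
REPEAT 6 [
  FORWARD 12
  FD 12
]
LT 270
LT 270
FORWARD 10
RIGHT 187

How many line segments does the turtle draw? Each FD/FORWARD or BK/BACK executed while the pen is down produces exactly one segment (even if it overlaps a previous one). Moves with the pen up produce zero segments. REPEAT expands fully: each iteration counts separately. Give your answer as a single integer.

Executing turtle program step by step:
Start: pos=(8,2), heading=45, pen down
FD 9: (8,2) -> (14.364,8.364) [heading=45, draw]
FD 18: (14.364,8.364) -> (27.092,21.092) [heading=45, draw]
FD 18: (27.092,21.092) -> (39.82,33.82) [heading=45, draw]
REPEAT 6 [
  -- iteration 1/6 --
  FD 12: (39.82,33.82) -> (48.305,42.305) [heading=45, draw]
  FD 12: (48.305,42.305) -> (56.79,50.79) [heading=45, draw]
  -- iteration 2/6 --
  FD 12: (56.79,50.79) -> (65.276,59.276) [heading=45, draw]
  FD 12: (65.276,59.276) -> (73.761,67.761) [heading=45, draw]
  -- iteration 3/6 --
  FD 12: (73.761,67.761) -> (82.246,76.246) [heading=45, draw]
  FD 12: (82.246,76.246) -> (90.731,84.731) [heading=45, draw]
  -- iteration 4/6 --
  FD 12: (90.731,84.731) -> (99.217,93.217) [heading=45, draw]
  FD 12: (99.217,93.217) -> (107.702,101.702) [heading=45, draw]
  -- iteration 5/6 --
  FD 12: (107.702,101.702) -> (116.187,110.187) [heading=45, draw]
  FD 12: (116.187,110.187) -> (124.673,118.673) [heading=45, draw]
  -- iteration 6/6 --
  FD 12: (124.673,118.673) -> (133.158,127.158) [heading=45, draw]
  FD 12: (133.158,127.158) -> (141.643,135.643) [heading=45, draw]
]
LT 270: heading 45 -> 315
LT 270: heading 315 -> 225
FD 10: (141.643,135.643) -> (134.572,128.572) [heading=225, draw]
RT 187: heading 225 -> 38
Final: pos=(134.572,128.572), heading=38, 16 segment(s) drawn
Segments drawn: 16

Answer: 16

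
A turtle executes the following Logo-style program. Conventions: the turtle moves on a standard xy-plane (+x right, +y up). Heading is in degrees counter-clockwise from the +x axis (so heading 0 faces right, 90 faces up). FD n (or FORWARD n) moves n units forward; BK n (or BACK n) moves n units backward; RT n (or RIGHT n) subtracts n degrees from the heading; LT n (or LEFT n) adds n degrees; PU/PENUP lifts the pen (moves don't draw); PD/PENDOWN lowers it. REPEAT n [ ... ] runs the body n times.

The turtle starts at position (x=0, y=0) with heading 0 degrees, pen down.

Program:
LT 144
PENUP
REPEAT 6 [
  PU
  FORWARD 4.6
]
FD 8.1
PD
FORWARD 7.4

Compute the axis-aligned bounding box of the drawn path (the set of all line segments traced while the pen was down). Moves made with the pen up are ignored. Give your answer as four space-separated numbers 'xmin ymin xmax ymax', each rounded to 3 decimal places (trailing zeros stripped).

Executing turtle program step by step:
Start: pos=(0,0), heading=0, pen down
LT 144: heading 0 -> 144
PU: pen up
REPEAT 6 [
  -- iteration 1/6 --
  PU: pen up
  FD 4.6: (0,0) -> (-3.721,2.704) [heading=144, move]
  -- iteration 2/6 --
  PU: pen up
  FD 4.6: (-3.721,2.704) -> (-7.443,5.408) [heading=144, move]
  -- iteration 3/6 --
  PU: pen up
  FD 4.6: (-7.443,5.408) -> (-11.164,8.111) [heading=144, move]
  -- iteration 4/6 --
  PU: pen up
  FD 4.6: (-11.164,8.111) -> (-14.886,10.815) [heading=144, move]
  -- iteration 5/6 --
  PU: pen up
  FD 4.6: (-14.886,10.815) -> (-18.607,13.519) [heading=144, move]
  -- iteration 6/6 --
  PU: pen up
  FD 4.6: (-18.607,13.519) -> (-22.329,16.223) [heading=144, move]
]
FD 8.1: (-22.329,16.223) -> (-28.882,20.984) [heading=144, move]
PD: pen down
FD 7.4: (-28.882,20.984) -> (-34.869,25.334) [heading=144, draw]
Final: pos=(-34.869,25.334), heading=144, 1 segment(s) drawn

Segment endpoints: x in {-34.869, -28.882}, y in {20.984, 25.334}
xmin=-34.869, ymin=20.984, xmax=-28.882, ymax=25.334

Answer: -34.869 20.984 -28.882 25.334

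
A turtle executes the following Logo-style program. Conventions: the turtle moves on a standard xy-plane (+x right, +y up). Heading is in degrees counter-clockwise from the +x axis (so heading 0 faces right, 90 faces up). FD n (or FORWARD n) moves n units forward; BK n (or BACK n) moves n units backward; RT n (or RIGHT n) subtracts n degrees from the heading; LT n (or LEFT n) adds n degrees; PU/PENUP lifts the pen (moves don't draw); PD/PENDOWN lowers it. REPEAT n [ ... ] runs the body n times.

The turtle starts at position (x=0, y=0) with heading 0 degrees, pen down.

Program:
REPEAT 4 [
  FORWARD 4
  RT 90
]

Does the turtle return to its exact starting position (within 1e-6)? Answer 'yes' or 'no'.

Answer: yes

Derivation:
Executing turtle program step by step:
Start: pos=(0,0), heading=0, pen down
REPEAT 4 [
  -- iteration 1/4 --
  FD 4: (0,0) -> (4,0) [heading=0, draw]
  RT 90: heading 0 -> 270
  -- iteration 2/4 --
  FD 4: (4,0) -> (4,-4) [heading=270, draw]
  RT 90: heading 270 -> 180
  -- iteration 3/4 --
  FD 4: (4,-4) -> (0,-4) [heading=180, draw]
  RT 90: heading 180 -> 90
  -- iteration 4/4 --
  FD 4: (0,-4) -> (0,0) [heading=90, draw]
  RT 90: heading 90 -> 0
]
Final: pos=(0,0), heading=0, 4 segment(s) drawn

Start position: (0, 0)
Final position: (0, 0)
Distance = 0; < 1e-6 -> CLOSED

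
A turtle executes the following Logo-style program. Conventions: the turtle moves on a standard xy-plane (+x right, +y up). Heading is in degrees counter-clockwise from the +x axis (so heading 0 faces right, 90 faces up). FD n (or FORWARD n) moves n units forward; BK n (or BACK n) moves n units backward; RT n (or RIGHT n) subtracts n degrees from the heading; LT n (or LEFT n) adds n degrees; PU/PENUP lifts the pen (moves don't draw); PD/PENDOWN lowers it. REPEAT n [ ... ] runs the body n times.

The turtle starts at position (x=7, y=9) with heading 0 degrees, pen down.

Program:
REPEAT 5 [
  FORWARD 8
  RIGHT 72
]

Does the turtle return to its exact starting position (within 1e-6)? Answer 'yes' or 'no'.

Executing turtle program step by step:
Start: pos=(7,9), heading=0, pen down
REPEAT 5 [
  -- iteration 1/5 --
  FD 8: (7,9) -> (15,9) [heading=0, draw]
  RT 72: heading 0 -> 288
  -- iteration 2/5 --
  FD 8: (15,9) -> (17.472,1.392) [heading=288, draw]
  RT 72: heading 288 -> 216
  -- iteration 3/5 --
  FD 8: (17.472,1.392) -> (11,-3.311) [heading=216, draw]
  RT 72: heading 216 -> 144
  -- iteration 4/5 --
  FD 8: (11,-3.311) -> (4.528,1.392) [heading=144, draw]
  RT 72: heading 144 -> 72
  -- iteration 5/5 --
  FD 8: (4.528,1.392) -> (7,9) [heading=72, draw]
  RT 72: heading 72 -> 0
]
Final: pos=(7,9), heading=0, 5 segment(s) drawn

Start position: (7, 9)
Final position: (7, 9)
Distance = 0; < 1e-6 -> CLOSED

Answer: yes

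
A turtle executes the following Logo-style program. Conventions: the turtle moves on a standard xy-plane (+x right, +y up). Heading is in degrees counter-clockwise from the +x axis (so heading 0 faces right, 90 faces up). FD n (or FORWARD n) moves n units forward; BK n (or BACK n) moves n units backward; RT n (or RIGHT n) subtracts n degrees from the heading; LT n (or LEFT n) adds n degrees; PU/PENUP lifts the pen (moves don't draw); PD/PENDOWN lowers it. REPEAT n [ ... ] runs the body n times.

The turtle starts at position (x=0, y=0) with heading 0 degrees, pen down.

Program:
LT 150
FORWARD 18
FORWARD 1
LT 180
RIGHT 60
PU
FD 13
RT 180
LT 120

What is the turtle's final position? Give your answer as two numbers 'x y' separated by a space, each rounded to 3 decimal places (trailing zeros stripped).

Answer: -16.454 -3.5

Derivation:
Executing turtle program step by step:
Start: pos=(0,0), heading=0, pen down
LT 150: heading 0 -> 150
FD 18: (0,0) -> (-15.588,9) [heading=150, draw]
FD 1: (-15.588,9) -> (-16.454,9.5) [heading=150, draw]
LT 180: heading 150 -> 330
RT 60: heading 330 -> 270
PU: pen up
FD 13: (-16.454,9.5) -> (-16.454,-3.5) [heading=270, move]
RT 180: heading 270 -> 90
LT 120: heading 90 -> 210
Final: pos=(-16.454,-3.5), heading=210, 2 segment(s) drawn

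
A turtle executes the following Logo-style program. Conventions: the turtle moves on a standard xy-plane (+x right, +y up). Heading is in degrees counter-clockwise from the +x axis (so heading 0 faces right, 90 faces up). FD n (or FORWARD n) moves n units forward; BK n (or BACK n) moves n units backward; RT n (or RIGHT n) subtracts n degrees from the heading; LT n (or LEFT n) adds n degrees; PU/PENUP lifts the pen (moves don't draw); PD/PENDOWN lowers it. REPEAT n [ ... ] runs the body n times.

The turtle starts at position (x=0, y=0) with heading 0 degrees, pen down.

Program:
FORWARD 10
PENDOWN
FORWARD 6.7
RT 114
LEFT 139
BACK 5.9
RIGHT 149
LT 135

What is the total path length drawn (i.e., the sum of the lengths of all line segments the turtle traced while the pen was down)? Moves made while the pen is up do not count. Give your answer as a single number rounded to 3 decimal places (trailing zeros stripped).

Answer: 22.6

Derivation:
Executing turtle program step by step:
Start: pos=(0,0), heading=0, pen down
FD 10: (0,0) -> (10,0) [heading=0, draw]
PD: pen down
FD 6.7: (10,0) -> (16.7,0) [heading=0, draw]
RT 114: heading 0 -> 246
LT 139: heading 246 -> 25
BK 5.9: (16.7,0) -> (11.353,-2.493) [heading=25, draw]
RT 149: heading 25 -> 236
LT 135: heading 236 -> 11
Final: pos=(11.353,-2.493), heading=11, 3 segment(s) drawn

Segment lengths:
  seg 1: (0,0) -> (10,0), length = 10
  seg 2: (10,0) -> (16.7,0), length = 6.7
  seg 3: (16.7,0) -> (11.353,-2.493), length = 5.9
Total = 22.6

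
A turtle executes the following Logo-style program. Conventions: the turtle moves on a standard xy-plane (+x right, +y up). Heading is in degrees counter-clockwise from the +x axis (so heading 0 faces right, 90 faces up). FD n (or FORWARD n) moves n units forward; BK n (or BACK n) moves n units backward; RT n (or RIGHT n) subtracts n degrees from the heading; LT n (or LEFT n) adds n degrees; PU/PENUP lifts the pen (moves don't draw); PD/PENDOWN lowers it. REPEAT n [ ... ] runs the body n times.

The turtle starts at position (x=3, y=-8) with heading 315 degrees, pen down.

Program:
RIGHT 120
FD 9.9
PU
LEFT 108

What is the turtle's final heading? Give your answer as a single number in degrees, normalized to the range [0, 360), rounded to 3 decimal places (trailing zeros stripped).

Executing turtle program step by step:
Start: pos=(3,-8), heading=315, pen down
RT 120: heading 315 -> 195
FD 9.9: (3,-8) -> (-6.563,-10.562) [heading=195, draw]
PU: pen up
LT 108: heading 195 -> 303
Final: pos=(-6.563,-10.562), heading=303, 1 segment(s) drawn

Answer: 303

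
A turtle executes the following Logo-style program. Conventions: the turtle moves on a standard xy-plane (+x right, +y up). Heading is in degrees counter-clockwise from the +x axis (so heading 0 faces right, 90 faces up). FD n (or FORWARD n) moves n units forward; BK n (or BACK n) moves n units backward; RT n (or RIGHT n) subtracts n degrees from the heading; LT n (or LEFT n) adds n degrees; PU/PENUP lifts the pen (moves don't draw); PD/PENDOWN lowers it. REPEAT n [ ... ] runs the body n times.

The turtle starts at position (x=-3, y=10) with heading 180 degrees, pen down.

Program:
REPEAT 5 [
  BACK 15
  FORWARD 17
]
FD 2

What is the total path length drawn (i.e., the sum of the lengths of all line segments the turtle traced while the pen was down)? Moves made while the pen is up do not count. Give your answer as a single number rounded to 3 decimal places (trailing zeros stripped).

Executing turtle program step by step:
Start: pos=(-3,10), heading=180, pen down
REPEAT 5 [
  -- iteration 1/5 --
  BK 15: (-3,10) -> (12,10) [heading=180, draw]
  FD 17: (12,10) -> (-5,10) [heading=180, draw]
  -- iteration 2/5 --
  BK 15: (-5,10) -> (10,10) [heading=180, draw]
  FD 17: (10,10) -> (-7,10) [heading=180, draw]
  -- iteration 3/5 --
  BK 15: (-7,10) -> (8,10) [heading=180, draw]
  FD 17: (8,10) -> (-9,10) [heading=180, draw]
  -- iteration 4/5 --
  BK 15: (-9,10) -> (6,10) [heading=180, draw]
  FD 17: (6,10) -> (-11,10) [heading=180, draw]
  -- iteration 5/5 --
  BK 15: (-11,10) -> (4,10) [heading=180, draw]
  FD 17: (4,10) -> (-13,10) [heading=180, draw]
]
FD 2: (-13,10) -> (-15,10) [heading=180, draw]
Final: pos=(-15,10), heading=180, 11 segment(s) drawn

Segment lengths:
  seg 1: (-3,10) -> (12,10), length = 15
  seg 2: (12,10) -> (-5,10), length = 17
  seg 3: (-5,10) -> (10,10), length = 15
  seg 4: (10,10) -> (-7,10), length = 17
  seg 5: (-7,10) -> (8,10), length = 15
  seg 6: (8,10) -> (-9,10), length = 17
  seg 7: (-9,10) -> (6,10), length = 15
  seg 8: (6,10) -> (-11,10), length = 17
  seg 9: (-11,10) -> (4,10), length = 15
  seg 10: (4,10) -> (-13,10), length = 17
  seg 11: (-13,10) -> (-15,10), length = 2
Total = 162

Answer: 162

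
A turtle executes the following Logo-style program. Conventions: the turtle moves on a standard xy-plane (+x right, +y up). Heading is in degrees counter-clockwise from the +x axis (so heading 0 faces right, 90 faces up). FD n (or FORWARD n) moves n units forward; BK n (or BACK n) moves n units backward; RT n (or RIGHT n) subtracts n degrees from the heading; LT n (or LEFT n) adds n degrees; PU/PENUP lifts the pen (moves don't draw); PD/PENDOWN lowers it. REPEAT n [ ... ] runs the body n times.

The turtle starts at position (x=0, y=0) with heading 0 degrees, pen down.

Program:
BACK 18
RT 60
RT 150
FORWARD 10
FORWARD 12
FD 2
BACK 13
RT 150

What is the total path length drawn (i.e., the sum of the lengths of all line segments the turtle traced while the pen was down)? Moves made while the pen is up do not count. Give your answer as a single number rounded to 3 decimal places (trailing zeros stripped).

Executing turtle program step by step:
Start: pos=(0,0), heading=0, pen down
BK 18: (0,0) -> (-18,0) [heading=0, draw]
RT 60: heading 0 -> 300
RT 150: heading 300 -> 150
FD 10: (-18,0) -> (-26.66,5) [heading=150, draw]
FD 12: (-26.66,5) -> (-37.053,11) [heading=150, draw]
FD 2: (-37.053,11) -> (-38.785,12) [heading=150, draw]
BK 13: (-38.785,12) -> (-27.526,5.5) [heading=150, draw]
RT 150: heading 150 -> 0
Final: pos=(-27.526,5.5), heading=0, 5 segment(s) drawn

Segment lengths:
  seg 1: (0,0) -> (-18,0), length = 18
  seg 2: (-18,0) -> (-26.66,5), length = 10
  seg 3: (-26.66,5) -> (-37.053,11), length = 12
  seg 4: (-37.053,11) -> (-38.785,12), length = 2
  seg 5: (-38.785,12) -> (-27.526,5.5), length = 13
Total = 55

Answer: 55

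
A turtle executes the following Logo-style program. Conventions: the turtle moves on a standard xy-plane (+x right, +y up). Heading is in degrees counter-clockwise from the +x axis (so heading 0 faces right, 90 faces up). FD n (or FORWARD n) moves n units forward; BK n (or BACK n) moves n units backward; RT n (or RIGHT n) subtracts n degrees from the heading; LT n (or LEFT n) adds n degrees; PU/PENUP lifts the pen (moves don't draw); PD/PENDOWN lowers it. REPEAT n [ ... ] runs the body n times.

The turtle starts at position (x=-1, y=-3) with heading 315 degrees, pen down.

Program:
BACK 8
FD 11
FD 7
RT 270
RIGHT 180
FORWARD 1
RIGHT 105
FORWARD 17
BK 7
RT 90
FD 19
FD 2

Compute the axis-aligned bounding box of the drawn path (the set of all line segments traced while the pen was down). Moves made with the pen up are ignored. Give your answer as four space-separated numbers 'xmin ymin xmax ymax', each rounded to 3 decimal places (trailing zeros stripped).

Executing turtle program step by step:
Start: pos=(-1,-3), heading=315, pen down
BK 8: (-1,-3) -> (-6.657,2.657) [heading=315, draw]
FD 11: (-6.657,2.657) -> (1.121,-5.121) [heading=315, draw]
FD 7: (1.121,-5.121) -> (6.071,-10.071) [heading=315, draw]
RT 270: heading 315 -> 45
RT 180: heading 45 -> 225
FD 1: (6.071,-10.071) -> (5.364,-10.778) [heading=225, draw]
RT 105: heading 225 -> 120
FD 17: (5.364,-10.778) -> (-3.136,3.944) [heading=120, draw]
BK 7: (-3.136,3.944) -> (0.364,-2.118) [heading=120, draw]
RT 90: heading 120 -> 30
FD 19: (0.364,-2.118) -> (16.818,7.382) [heading=30, draw]
FD 2: (16.818,7.382) -> (18.55,8.382) [heading=30, draw]
Final: pos=(18.55,8.382), heading=30, 8 segment(s) drawn

Segment endpoints: x in {-6.657, -3.136, -1, 0.364, 1.121, 5.364, 6.071, 16.818, 18.55}, y in {-10.778, -10.071, -5.121, -3, -2.118, 2.657, 3.944, 7.382, 8.382}
xmin=-6.657, ymin=-10.778, xmax=18.55, ymax=8.382

Answer: -6.657 -10.778 18.55 8.382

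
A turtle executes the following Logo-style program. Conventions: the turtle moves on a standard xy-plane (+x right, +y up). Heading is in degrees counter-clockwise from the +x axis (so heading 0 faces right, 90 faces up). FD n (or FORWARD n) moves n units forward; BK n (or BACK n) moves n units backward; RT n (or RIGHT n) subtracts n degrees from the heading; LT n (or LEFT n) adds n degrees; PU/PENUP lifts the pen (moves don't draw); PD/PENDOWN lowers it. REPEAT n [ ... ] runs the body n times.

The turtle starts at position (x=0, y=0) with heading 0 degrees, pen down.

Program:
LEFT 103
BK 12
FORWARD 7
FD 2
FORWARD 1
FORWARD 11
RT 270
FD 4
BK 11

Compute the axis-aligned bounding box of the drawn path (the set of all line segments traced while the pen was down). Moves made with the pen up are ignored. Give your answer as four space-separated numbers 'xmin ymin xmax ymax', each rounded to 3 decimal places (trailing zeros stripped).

Executing turtle program step by step:
Start: pos=(0,0), heading=0, pen down
LT 103: heading 0 -> 103
BK 12: (0,0) -> (2.699,-11.692) [heading=103, draw]
FD 7: (2.699,-11.692) -> (1.125,-4.872) [heading=103, draw]
FD 2: (1.125,-4.872) -> (0.675,-2.923) [heading=103, draw]
FD 1: (0.675,-2.923) -> (0.45,-1.949) [heading=103, draw]
FD 11: (0.45,-1.949) -> (-2.025,8.769) [heading=103, draw]
RT 270: heading 103 -> 193
FD 4: (-2.025,8.769) -> (-5.922,7.87) [heading=193, draw]
BK 11: (-5.922,7.87) -> (4.796,10.344) [heading=193, draw]
Final: pos=(4.796,10.344), heading=193, 7 segment(s) drawn

Segment endpoints: x in {-5.922, -2.025, 0, 0.45, 0.675, 1.125, 2.699, 4.796}, y in {-11.692, -4.872, -2.923, -1.949, 0, 7.87, 8.769, 10.344}
xmin=-5.922, ymin=-11.692, xmax=4.796, ymax=10.344

Answer: -5.922 -11.692 4.796 10.344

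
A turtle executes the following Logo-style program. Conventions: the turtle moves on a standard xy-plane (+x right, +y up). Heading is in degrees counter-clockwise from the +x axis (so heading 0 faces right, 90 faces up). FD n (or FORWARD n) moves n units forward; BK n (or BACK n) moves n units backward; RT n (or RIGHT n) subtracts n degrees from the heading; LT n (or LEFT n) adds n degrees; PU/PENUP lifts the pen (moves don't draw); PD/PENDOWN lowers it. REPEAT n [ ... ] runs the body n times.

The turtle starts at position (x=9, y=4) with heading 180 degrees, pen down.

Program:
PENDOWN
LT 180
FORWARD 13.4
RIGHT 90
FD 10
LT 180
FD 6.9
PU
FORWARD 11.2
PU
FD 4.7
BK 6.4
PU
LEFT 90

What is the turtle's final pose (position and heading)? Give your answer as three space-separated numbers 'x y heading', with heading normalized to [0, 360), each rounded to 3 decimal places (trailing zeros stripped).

Executing turtle program step by step:
Start: pos=(9,4), heading=180, pen down
PD: pen down
LT 180: heading 180 -> 0
FD 13.4: (9,4) -> (22.4,4) [heading=0, draw]
RT 90: heading 0 -> 270
FD 10: (22.4,4) -> (22.4,-6) [heading=270, draw]
LT 180: heading 270 -> 90
FD 6.9: (22.4,-6) -> (22.4,0.9) [heading=90, draw]
PU: pen up
FD 11.2: (22.4,0.9) -> (22.4,12.1) [heading=90, move]
PU: pen up
FD 4.7: (22.4,12.1) -> (22.4,16.8) [heading=90, move]
BK 6.4: (22.4,16.8) -> (22.4,10.4) [heading=90, move]
PU: pen up
LT 90: heading 90 -> 180
Final: pos=(22.4,10.4), heading=180, 3 segment(s) drawn

Answer: 22.4 10.4 180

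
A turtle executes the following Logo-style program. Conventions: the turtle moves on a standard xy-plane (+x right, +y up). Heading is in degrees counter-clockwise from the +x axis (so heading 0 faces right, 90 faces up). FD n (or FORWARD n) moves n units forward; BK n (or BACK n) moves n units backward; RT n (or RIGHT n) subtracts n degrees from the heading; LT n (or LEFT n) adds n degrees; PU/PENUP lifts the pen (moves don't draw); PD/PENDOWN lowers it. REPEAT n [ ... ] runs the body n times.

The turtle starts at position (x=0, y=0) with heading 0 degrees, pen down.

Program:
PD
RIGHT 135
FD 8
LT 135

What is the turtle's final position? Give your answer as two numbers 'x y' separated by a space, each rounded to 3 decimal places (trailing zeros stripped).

Executing turtle program step by step:
Start: pos=(0,0), heading=0, pen down
PD: pen down
RT 135: heading 0 -> 225
FD 8: (0,0) -> (-5.657,-5.657) [heading=225, draw]
LT 135: heading 225 -> 0
Final: pos=(-5.657,-5.657), heading=0, 1 segment(s) drawn

Answer: -5.657 -5.657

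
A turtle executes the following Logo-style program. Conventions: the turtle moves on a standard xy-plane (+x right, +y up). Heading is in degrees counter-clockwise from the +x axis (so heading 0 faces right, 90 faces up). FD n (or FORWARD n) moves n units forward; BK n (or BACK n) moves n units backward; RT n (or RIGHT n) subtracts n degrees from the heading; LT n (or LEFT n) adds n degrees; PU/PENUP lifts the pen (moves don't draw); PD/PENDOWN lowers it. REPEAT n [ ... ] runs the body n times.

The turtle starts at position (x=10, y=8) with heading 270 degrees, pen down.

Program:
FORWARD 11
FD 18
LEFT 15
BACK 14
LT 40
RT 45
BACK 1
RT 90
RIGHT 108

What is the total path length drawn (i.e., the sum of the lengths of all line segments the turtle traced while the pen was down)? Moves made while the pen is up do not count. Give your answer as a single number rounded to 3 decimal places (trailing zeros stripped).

Answer: 44

Derivation:
Executing turtle program step by step:
Start: pos=(10,8), heading=270, pen down
FD 11: (10,8) -> (10,-3) [heading=270, draw]
FD 18: (10,-3) -> (10,-21) [heading=270, draw]
LT 15: heading 270 -> 285
BK 14: (10,-21) -> (6.377,-7.477) [heading=285, draw]
LT 40: heading 285 -> 325
RT 45: heading 325 -> 280
BK 1: (6.377,-7.477) -> (6.203,-6.492) [heading=280, draw]
RT 90: heading 280 -> 190
RT 108: heading 190 -> 82
Final: pos=(6.203,-6.492), heading=82, 4 segment(s) drawn

Segment lengths:
  seg 1: (10,8) -> (10,-3), length = 11
  seg 2: (10,-3) -> (10,-21), length = 18
  seg 3: (10,-21) -> (6.377,-7.477), length = 14
  seg 4: (6.377,-7.477) -> (6.203,-6.492), length = 1
Total = 44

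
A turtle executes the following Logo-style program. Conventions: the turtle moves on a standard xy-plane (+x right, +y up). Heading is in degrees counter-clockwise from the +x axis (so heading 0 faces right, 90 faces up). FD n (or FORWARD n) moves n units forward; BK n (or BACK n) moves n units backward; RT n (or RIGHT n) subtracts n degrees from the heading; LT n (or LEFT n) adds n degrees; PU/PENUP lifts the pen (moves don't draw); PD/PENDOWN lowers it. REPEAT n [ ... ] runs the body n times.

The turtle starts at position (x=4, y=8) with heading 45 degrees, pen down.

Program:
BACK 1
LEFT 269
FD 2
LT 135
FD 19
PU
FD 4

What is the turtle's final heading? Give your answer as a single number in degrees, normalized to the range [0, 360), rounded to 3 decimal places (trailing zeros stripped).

Answer: 89

Derivation:
Executing turtle program step by step:
Start: pos=(4,8), heading=45, pen down
BK 1: (4,8) -> (3.293,7.293) [heading=45, draw]
LT 269: heading 45 -> 314
FD 2: (3.293,7.293) -> (4.682,5.854) [heading=314, draw]
LT 135: heading 314 -> 89
FD 19: (4.682,5.854) -> (5.014,24.851) [heading=89, draw]
PU: pen up
FD 4: (5.014,24.851) -> (5.084,28.851) [heading=89, move]
Final: pos=(5.084,28.851), heading=89, 3 segment(s) drawn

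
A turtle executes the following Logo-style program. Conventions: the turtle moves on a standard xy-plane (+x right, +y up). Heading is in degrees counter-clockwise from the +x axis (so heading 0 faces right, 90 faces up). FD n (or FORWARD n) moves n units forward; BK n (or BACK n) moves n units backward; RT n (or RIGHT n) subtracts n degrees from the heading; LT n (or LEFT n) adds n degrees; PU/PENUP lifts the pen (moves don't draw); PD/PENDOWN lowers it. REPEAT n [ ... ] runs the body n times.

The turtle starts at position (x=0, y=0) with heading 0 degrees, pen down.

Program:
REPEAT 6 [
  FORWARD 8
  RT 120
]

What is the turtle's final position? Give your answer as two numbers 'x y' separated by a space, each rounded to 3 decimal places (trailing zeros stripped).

Executing turtle program step by step:
Start: pos=(0,0), heading=0, pen down
REPEAT 6 [
  -- iteration 1/6 --
  FD 8: (0,0) -> (8,0) [heading=0, draw]
  RT 120: heading 0 -> 240
  -- iteration 2/6 --
  FD 8: (8,0) -> (4,-6.928) [heading=240, draw]
  RT 120: heading 240 -> 120
  -- iteration 3/6 --
  FD 8: (4,-6.928) -> (0,0) [heading=120, draw]
  RT 120: heading 120 -> 0
  -- iteration 4/6 --
  FD 8: (0,0) -> (8,0) [heading=0, draw]
  RT 120: heading 0 -> 240
  -- iteration 5/6 --
  FD 8: (8,0) -> (4,-6.928) [heading=240, draw]
  RT 120: heading 240 -> 120
  -- iteration 6/6 --
  FD 8: (4,-6.928) -> (0,0) [heading=120, draw]
  RT 120: heading 120 -> 0
]
Final: pos=(0,0), heading=0, 6 segment(s) drawn

Answer: 0 0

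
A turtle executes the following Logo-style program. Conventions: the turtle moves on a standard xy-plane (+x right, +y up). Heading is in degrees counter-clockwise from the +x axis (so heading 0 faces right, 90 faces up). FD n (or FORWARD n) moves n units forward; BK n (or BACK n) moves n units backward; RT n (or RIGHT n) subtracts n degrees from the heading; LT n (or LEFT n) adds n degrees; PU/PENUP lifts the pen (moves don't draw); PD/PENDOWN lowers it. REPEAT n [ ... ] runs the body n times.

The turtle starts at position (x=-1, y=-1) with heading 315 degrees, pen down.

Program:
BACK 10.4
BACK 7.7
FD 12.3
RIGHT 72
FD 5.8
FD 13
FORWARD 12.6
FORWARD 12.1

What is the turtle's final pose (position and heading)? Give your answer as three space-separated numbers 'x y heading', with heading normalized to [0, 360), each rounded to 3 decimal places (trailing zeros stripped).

Executing turtle program step by step:
Start: pos=(-1,-1), heading=315, pen down
BK 10.4: (-1,-1) -> (-8.354,6.354) [heading=315, draw]
BK 7.7: (-8.354,6.354) -> (-13.799,11.799) [heading=315, draw]
FD 12.3: (-13.799,11.799) -> (-5.101,3.101) [heading=315, draw]
RT 72: heading 315 -> 243
FD 5.8: (-5.101,3.101) -> (-7.734,-2.067) [heading=243, draw]
FD 13: (-7.734,-2.067) -> (-13.636,-13.65) [heading=243, draw]
FD 12.6: (-13.636,-13.65) -> (-19.357,-24.876) [heading=243, draw]
FD 12.1: (-19.357,-24.876) -> (-24.85,-35.658) [heading=243, draw]
Final: pos=(-24.85,-35.658), heading=243, 7 segment(s) drawn

Answer: -24.85 -35.658 243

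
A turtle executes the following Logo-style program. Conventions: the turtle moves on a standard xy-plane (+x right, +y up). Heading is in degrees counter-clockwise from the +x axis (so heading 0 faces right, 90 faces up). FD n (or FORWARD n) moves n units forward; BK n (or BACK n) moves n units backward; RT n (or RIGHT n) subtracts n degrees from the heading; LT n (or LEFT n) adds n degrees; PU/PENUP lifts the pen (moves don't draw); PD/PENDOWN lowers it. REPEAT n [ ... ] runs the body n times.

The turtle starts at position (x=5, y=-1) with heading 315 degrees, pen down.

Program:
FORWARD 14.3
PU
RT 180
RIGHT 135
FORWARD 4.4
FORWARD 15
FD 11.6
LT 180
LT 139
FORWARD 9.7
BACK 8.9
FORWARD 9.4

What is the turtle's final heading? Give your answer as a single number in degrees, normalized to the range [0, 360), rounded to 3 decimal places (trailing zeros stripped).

Executing turtle program step by step:
Start: pos=(5,-1), heading=315, pen down
FD 14.3: (5,-1) -> (15.112,-11.112) [heading=315, draw]
PU: pen up
RT 180: heading 315 -> 135
RT 135: heading 135 -> 0
FD 4.4: (15.112,-11.112) -> (19.512,-11.112) [heading=0, move]
FD 15: (19.512,-11.112) -> (34.512,-11.112) [heading=0, move]
FD 11.6: (34.512,-11.112) -> (46.112,-11.112) [heading=0, move]
LT 180: heading 0 -> 180
LT 139: heading 180 -> 319
FD 9.7: (46.112,-11.112) -> (53.432,-17.475) [heading=319, move]
BK 8.9: (53.432,-17.475) -> (46.715,-11.636) [heading=319, move]
FD 9.4: (46.715,-11.636) -> (53.81,-17.803) [heading=319, move]
Final: pos=(53.81,-17.803), heading=319, 1 segment(s) drawn

Answer: 319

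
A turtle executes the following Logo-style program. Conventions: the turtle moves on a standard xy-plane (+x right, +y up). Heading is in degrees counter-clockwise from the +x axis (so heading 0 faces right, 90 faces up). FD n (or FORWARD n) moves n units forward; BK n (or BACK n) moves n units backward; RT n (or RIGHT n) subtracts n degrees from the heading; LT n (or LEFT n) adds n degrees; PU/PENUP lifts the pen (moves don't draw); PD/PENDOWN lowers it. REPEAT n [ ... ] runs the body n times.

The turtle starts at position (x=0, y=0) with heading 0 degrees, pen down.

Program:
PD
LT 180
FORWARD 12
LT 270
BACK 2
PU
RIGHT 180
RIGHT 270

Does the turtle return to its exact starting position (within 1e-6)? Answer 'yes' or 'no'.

Executing turtle program step by step:
Start: pos=(0,0), heading=0, pen down
PD: pen down
LT 180: heading 0 -> 180
FD 12: (0,0) -> (-12,0) [heading=180, draw]
LT 270: heading 180 -> 90
BK 2: (-12,0) -> (-12,-2) [heading=90, draw]
PU: pen up
RT 180: heading 90 -> 270
RT 270: heading 270 -> 0
Final: pos=(-12,-2), heading=0, 2 segment(s) drawn

Start position: (0, 0)
Final position: (-12, -2)
Distance = 12.166; >= 1e-6 -> NOT closed

Answer: no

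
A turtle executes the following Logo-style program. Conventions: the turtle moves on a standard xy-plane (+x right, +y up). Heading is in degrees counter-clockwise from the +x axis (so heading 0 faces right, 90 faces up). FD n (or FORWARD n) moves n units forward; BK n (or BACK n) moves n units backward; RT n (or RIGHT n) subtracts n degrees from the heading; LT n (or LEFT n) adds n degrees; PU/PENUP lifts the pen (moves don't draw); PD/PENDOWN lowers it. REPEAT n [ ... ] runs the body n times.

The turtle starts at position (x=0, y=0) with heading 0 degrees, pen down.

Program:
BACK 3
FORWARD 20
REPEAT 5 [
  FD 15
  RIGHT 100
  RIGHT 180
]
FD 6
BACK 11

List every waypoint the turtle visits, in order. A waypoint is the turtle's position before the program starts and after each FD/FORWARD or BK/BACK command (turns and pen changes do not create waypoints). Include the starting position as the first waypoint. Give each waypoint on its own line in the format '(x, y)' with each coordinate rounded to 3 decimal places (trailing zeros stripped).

Executing turtle program step by step:
Start: pos=(0,0), heading=0, pen down
BK 3: (0,0) -> (-3,0) [heading=0, draw]
FD 20: (-3,0) -> (17,0) [heading=0, draw]
REPEAT 5 [
  -- iteration 1/5 --
  FD 15: (17,0) -> (32,0) [heading=0, draw]
  RT 100: heading 0 -> 260
  RT 180: heading 260 -> 80
  -- iteration 2/5 --
  FD 15: (32,0) -> (34.605,14.772) [heading=80, draw]
  RT 100: heading 80 -> 340
  RT 180: heading 340 -> 160
  -- iteration 3/5 --
  FD 15: (34.605,14.772) -> (20.509,19.902) [heading=160, draw]
  RT 100: heading 160 -> 60
  RT 180: heading 60 -> 240
  -- iteration 4/5 --
  FD 15: (20.509,19.902) -> (13.009,6.912) [heading=240, draw]
  RT 100: heading 240 -> 140
  RT 180: heading 140 -> 320
  -- iteration 5/5 --
  FD 15: (13.009,6.912) -> (24.5,-2.73) [heading=320, draw]
  RT 100: heading 320 -> 220
  RT 180: heading 220 -> 40
]
FD 6: (24.5,-2.73) -> (29.096,1.127) [heading=40, draw]
BK 11: (29.096,1.127) -> (20.67,-5.944) [heading=40, draw]
Final: pos=(20.67,-5.944), heading=40, 9 segment(s) drawn
Waypoints (10 total):
(0, 0)
(-3, 0)
(17, 0)
(32, 0)
(34.605, 14.772)
(20.509, 19.902)
(13.009, 6.912)
(24.5, -2.73)
(29.096, 1.127)
(20.67, -5.944)

Answer: (0, 0)
(-3, 0)
(17, 0)
(32, 0)
(34.605, 14.772)
(20.509, 19.902)
(13.009, 6.912)
(24.5, -2.73)
(29.096, 1.127)
(20.67, -5.944)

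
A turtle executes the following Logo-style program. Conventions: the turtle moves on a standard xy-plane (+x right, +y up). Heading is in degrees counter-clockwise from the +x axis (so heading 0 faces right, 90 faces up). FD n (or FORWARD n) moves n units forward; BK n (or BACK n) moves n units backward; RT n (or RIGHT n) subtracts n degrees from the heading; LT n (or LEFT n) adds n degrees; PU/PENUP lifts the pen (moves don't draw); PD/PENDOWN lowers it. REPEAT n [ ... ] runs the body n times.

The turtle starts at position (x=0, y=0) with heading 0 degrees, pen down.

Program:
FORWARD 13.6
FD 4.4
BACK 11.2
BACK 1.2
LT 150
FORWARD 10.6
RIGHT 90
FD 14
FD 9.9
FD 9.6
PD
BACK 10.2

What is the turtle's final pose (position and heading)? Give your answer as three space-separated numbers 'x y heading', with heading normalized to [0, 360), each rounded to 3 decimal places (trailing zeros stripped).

Answer: 8.07 25.478 60

Derivation:
Executing turtle program step by step:
Start: pos=(0,0), heading=0, pen down
FD 13.6: (0,0) -> (13.6,0) [heading=0, draw]
FD 4.4: (13.6,0) -> (18,0) [heading=0, draw]
BK 11.2: (18,0) -> (6.8,0) [heading=0, draw]
BK 1.2: (6.8,0) -> (5.6,0) [heading=0, draw]
LT 150: heading 0 -> 150
FD 10.6: (5.6,0) -> (-3.58,5.3) [heading=150, draw]
RT 90: heading 150 -> 60
FD 14: (-3.58,5.3) -> (3.42,17.424) [heading=60, draw]
FD 9.9: (3.42,17.424) -> (8.37,25.998) [heading=60, draw]
FD 9.6: (8.37,25.998) -> (13.17,34.312) [heading=60, draw]
PD: pen down
BK 10.2: (13.17,34.312) -> (8.07,25.478) [heading=60, draw]
Final: pos=(8.07,25.478), heading=60, 9 segment(s) drawn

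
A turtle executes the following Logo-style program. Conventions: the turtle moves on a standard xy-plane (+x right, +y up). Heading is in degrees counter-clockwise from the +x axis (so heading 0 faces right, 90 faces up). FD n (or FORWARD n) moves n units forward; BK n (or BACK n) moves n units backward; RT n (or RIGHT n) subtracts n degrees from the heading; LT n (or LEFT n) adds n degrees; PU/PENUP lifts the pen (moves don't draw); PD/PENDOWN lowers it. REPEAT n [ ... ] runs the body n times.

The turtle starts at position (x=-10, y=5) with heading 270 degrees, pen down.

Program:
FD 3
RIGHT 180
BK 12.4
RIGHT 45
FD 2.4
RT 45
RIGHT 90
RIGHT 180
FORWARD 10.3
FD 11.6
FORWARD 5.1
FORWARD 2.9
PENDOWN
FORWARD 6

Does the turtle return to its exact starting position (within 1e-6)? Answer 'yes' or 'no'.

Executing turtle program step by step:
Start: pos=(-10,5), heading=270, pen down
FD 3: (-10,5) -> (-10,2) [heading=270, draw]
RT 180: heading 270 -> 90
BK 12.4: (-10,2) -> (-10,-10.4) [heading=90, draw]
RT 45: heading 90 -> 45
FD 2.4: (-10,-10.4) -> (-8.303,-8.703) [heading=45, draw]
RT 45: heading 45 -> 0
RT 90: heading 0 -> 270
RT 180: heading 270 -> 90
FD 10.3: (-8.303,-8.703) -> (-8.303,1.597) [heading=90, draw]
FD 11.6: (-8.303,1.597) -> (-8.303,13.197) [heading=90, draw]
FD 5.1: (-8.303,13.197) -> (-8.303,18.297) [heading=90, draw]
FD 2.9: (-8.303,18.297) -> (-8.303,21.197) [heading=90, draw]
PD: pen down
FD 6: (-8.303,21.197) -> (-8.303,27.197) [heading=90, draw]
Final: pos=(-8.303,27.197), heading=90, 8 segment(s) drawn

Start position: (-10, 5)
Final position: (-8.303, 27.197)
Distance = 22.262; >= 1e-6 -> NOT closed

Answer: no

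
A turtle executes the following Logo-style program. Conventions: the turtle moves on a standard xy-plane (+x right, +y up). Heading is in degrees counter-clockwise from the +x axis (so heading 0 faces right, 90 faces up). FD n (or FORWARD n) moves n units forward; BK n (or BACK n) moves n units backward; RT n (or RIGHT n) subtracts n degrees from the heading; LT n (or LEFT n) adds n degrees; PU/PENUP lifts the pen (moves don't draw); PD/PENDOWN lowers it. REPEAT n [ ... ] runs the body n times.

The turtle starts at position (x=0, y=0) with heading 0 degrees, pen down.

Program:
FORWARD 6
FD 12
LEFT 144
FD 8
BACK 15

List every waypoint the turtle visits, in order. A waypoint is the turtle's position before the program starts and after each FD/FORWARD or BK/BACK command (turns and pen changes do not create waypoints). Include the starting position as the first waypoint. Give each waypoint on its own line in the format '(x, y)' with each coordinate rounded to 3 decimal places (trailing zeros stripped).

Executing turtle program step by step:
Start: pos=(0,0), heading=0, pen down
FD 6: (0,0) -> (6,0) [heading=0, draw]
FD 12: (6,0) -> (18,0) [heading=0, draw]
LT 144: heading 0 -> 144
FD 8: (18,0) -> (11.528,4.702) [heading=144, draw]
BK 15: (11.528,4.702) -> (23.663,-4.114) [heading=144, draw]
Final: pos=(23.663,-4.114), heading=144, 4 segment(s) drawn
Waypoints (5 total):
(0, 0)
(6, 0)
(18, 0)
(11.528, 4.702)
(23.663, -4.114)

Answer: (0, 0)
(6, 0)
(18, 0)
(11.528, 4.702)
(23.663, -4.114)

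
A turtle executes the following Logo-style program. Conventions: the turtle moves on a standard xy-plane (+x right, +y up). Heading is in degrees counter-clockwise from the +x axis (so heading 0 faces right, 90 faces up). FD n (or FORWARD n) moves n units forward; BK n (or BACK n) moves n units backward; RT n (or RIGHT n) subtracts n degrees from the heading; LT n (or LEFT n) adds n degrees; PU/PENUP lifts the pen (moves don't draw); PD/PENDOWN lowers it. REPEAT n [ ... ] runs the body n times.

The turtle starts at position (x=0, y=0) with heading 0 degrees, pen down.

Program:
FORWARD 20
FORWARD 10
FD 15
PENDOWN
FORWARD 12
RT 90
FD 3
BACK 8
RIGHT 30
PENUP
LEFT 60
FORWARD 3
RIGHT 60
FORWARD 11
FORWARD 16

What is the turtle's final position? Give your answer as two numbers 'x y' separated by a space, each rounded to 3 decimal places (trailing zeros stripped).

Executing turtle program step by step:
Start: pos=(0,0), heading=0, pen down
FD 20: (0,0) -> (20,0) [heading=0, draw]
FD 10: (20,0) -> (30,0) [heading=0, draw]
FD 15: (30,0) -> (45,0) [heading=0, draw]
PD: pen down
FD 12: (45,0) -> (57,0) [heading=0, draw]
RT 90: heading 0 -> 270
FD 3: (57,0) -> (57,-3) [heading=270, draw]
BK 8: (57,-3) -> (57,5) [heading=270, draw]
RT 30: heading 270 -> 240
PU: pen up
LT 60: heading 240 -> 300
FD 3: (57,5) -> (58.5,2.402) [heading=300, move]
RT 60: heading 300 -> 240
FD 11: (58.5,2.402) -> (53,-7.124) [heading=240, move]
FD 16: (53,-7.124) -> (45,-20.981) [heading=240, move]
Final: pos=(45,-20.981), heading=240, 6 segment(s) drawn

Answer: 45 -20.981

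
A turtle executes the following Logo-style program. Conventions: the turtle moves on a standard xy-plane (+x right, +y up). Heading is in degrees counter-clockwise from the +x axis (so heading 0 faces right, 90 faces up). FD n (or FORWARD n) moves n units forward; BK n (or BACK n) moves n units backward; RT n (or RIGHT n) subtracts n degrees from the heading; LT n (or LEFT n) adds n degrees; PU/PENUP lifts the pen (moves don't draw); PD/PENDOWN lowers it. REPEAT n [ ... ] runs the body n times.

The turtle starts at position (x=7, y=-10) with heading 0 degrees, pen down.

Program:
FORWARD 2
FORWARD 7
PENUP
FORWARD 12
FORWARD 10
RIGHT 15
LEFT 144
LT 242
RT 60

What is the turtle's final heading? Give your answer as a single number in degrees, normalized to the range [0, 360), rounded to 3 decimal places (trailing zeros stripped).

Executing turtle program step by step:
Start: pos=(7,-10), heading=0, pen down
FD 2: (7,-10) -> (9,-10) [heading=0, draw]
FD 7: (9,-10) -> (16,-10) [heading=0, draw]
PU: pen up
FD 12: (16,-10) -> (28,-10) [heading=0, move]
FD 10: (28,-10) -> (38,-10) [heading=0, move]
RT 15: heading 0 -> 345
LT 144: heading 345 -> 129
LT 242: heading 129 -> 11
RT 60: heading 11 -> 311
Final: pos=(38,-10), heading=311, 2 segment(s) drawn

Answer: 311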